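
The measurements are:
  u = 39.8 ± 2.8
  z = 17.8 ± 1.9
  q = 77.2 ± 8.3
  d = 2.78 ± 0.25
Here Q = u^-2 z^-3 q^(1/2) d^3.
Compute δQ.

Since Q is a product/quotient, work with relative uncertainties:
  (-2·δu/u)² = (-2×0.0704)² = 0.0198;  (-3·δz/z)² = (-3×0.107)² = 0.103;  (½·δq/q)² = (0.5×0.108)² = 0.00289;  (3·δd/d)² = (3×0.0899)² = 0.0728
δQ/Q = √(0.198) = 0.445
Q = 2.11e-05, so δQ = 0.445 × 2.11e-05 = 9.4e-06.

9.4e-06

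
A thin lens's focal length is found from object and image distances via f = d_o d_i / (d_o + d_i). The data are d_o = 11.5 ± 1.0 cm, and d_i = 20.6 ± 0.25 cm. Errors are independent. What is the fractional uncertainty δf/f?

0.0560

∂f/∂d_o = (d_i/(d_o+d_i))² = 0.412;  ∂f/∂d_i = (d_o/(d_o+d_i))² = 0.128
δf = √((∂f/∂d_o · δd_o)² + (∂f/∂d_i · δd_i)²) = √(0.170 + 0.00103) = 0.413 cm
f = 7.38 cm, so δf/f = 0.413/7.38 = 0.0560.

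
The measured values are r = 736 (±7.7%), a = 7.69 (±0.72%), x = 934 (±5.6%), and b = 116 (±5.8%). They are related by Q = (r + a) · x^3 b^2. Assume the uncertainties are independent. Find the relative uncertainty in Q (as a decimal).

0.218

Let u = r + a = 744. δu = √(δr² + δa²) = √(3210 + 0.00307) = 56.7, so δu/u = 0.0762.
Q is then a monomial in u, x, b:
δQ/Q = √((δu/u)² + (3·δx/x)² + (2·δb/b)²) = √(0.00581 + 0.0282 + 0.0135) = 0.218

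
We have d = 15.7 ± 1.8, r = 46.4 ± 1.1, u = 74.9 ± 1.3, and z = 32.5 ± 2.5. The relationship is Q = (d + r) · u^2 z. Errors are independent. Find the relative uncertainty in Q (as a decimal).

0.0910

Let w = d + r = 62.1. δw = √(δd² + δr²) = √(3.24 + 1.21) = 2.11, so δw/w = 0.0340.
Q is then a monomial in w, u, z:
δQ/Q = √((δw/w)² + (2·δu/u)² + (1·δz/z)²) = √(0.00115 + 0.00120 + 0.00592) = 0.0910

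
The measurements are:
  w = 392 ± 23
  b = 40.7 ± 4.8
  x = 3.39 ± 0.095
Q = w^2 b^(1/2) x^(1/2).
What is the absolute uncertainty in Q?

2.38e+05

Each factor contributes (exponent × relative error)² to (δQ/Q)²:
  (2·δw/w)² = (2×0.0587)² = 0.0138;  (½·δb/b)² = (0.5×0.118)² = 0.00348;  (½·δx/x)² = (0.5×0.0280)² = 0.000196
δQ/Q = √(0.0174) = 0.132
Q = 1.8e+06, so δQ = 0.132 × 1.8e+06 = 2.38e+05.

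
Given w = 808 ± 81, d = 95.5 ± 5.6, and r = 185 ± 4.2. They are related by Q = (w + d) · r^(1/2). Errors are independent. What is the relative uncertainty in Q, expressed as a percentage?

Let u = w + d = 904. δu = √(δw² + δd²) = √(6560 + 31.4) = 81.2, so δu/u = 0.0899.
Q is then a monomial in u, r:
δQ/Q = √((δu/u)² + (½·δr/r)²) = √(0.00808 + 0.000129) = 0.0906

9.06%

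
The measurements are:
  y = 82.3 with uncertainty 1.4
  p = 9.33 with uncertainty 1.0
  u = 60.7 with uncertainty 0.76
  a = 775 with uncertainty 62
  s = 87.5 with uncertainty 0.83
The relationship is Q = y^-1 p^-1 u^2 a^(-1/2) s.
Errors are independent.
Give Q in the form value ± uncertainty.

Products/powers → add relative errors in quadrature, weighted by exponent:
  (-1·δy/y)² = (-1×0.0170)² = 0.000289;  (-1·δp/p)² = (-1×0.107)² = 0.0115;  (2·δu/u)² = (2×0.0125)² = 0.000627;  (−½·δa/a)² = (-0.5×0.0800)² = 0.00160;  (1·δs/s)² = (1×0.00949)² = 9e-05
δQ/Q = √(0.0141) = 0.119
Q = 15.1, so δQ = 0.119 × 15.1 = 1.79.

15.1 ± 1.79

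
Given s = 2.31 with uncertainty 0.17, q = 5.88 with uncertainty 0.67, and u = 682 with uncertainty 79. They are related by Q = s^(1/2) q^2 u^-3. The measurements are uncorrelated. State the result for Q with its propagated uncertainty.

Q is a product of powers, so relative uncertainties combine in quadrature:
  (½·δs/s)² = (0.5×0.0736)² = 0.00135;  (2·δq/q)² = (2×0.114)² = 0.0519;  (-3·δu/u)² = (-3×0.116)² = 0.121
δQ/Q = √(0.174) = 0.417
Q = 1.66e-07, so δQ = 0.417 × 1.66e-07 = 6.91e-08.

(1.66 ± 0.691) × 10^-7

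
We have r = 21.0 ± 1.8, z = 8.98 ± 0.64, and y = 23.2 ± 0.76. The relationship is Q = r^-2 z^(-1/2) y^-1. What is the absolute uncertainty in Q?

Since Q is a product/quotient, work with relative uncertainties:
  (-2·δr/r)² = (-2×0.0857)² = 0.0294;  (−½·δz/z)² = (-0.5×0.0713)² = 0.00127;  (-1·δy/y)² = (-1×0.0328)² = 0.00107
δQ/Q = √(0.0317) = 0.178
Q = 3.26e-05, so δQ = 0.178 × 3.26e-05 = 5.81e-06.

5.81e-06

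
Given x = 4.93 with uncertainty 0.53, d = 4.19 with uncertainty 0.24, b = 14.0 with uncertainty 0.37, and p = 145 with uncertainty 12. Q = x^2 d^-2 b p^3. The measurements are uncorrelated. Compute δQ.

2.06e+07

Each factor contributes (exponent × relative error)² to (δQ/Q)²:
  (2·δx/x)² = (2×0.108)² = 0.0462;  (-2·δd/d)² = (-2×0.0573)² = 0.0131;  (1·δb/b)² = (1×0.0264)² = 0.000698;  (3·δp/p)² = (3×0.0828)² = 0.0616
δQ/Q = √(0.122) = 0.349
Q = 5.91e+07, so δQ = 0.349 × 5.91e+07 = 2.06e+07.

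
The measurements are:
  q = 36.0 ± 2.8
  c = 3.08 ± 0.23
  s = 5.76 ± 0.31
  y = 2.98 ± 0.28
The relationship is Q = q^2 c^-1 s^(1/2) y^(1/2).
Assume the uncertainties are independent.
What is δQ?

315

Q is a product of powers, so relative uncertainties combine in quadrature:
  (2·δq/q)² = (2×0.0778)² = 0.0242;  (-1·δc/c)² = (-1×0.0747)² = 0.00558;  (½·δs/s)² = (0.5×0.0538)² = 0.000724;  (½·δy/y)² = (0.5×0.0940)² = 0.00221
δQ/Q = √(0.0327) = 0.181
Q = 1740, so δQ = 0.181 × 1740 = 315.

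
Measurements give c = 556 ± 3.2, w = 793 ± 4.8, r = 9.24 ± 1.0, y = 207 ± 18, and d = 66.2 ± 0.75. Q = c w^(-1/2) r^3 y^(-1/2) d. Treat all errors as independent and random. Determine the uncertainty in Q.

For a monomial Q ∝ c, w^(-1/2), r^3, y^(-1/2), d, fractional errors add in quadrature:
  (1·δc/c)² = (1×0.00576)² = 3.31e-05;  (−½·δw/w)² = (-0.5×0.00605)² = 9.16e-06;  (3·δr/r)² = (3×0.108)² = 0.105;  (−½·δy/y)² = (-0.5×0.0870)² = 0.00189;  (1·δd/d)² = (1×0.0113)² = 0.000128
δQ/Q = √(0.107) = 0.328
Q = 71700, so δQ = 0.328 × 71700 = 23500.

23500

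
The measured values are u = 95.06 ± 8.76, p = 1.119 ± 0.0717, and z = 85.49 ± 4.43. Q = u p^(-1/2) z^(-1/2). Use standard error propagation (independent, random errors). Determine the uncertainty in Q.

0.981

Q is a product of powers, so relative uncertainties combine in quadrature:
  (1·δu/u)² = (1×0.0922)² = 0.00849;  (−½·δp/p)² = (-0.5×0.0641)² = 0.00103;  (−½·δz/z)² = (-0.5×0.0518)² = 0.000671
δQ/Q = √(0.0102) = 0.101
Q = 9.719, so δQ = 0.101 × 9.719 = 0.981.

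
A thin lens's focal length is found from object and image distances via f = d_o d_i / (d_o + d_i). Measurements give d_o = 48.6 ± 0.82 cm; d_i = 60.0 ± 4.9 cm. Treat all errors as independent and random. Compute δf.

1.01 cm

∂f/∂d_o = (d_i/(d_o+d_i))² = 0.305;  ∂f/∂d_i = (d_o/(d_o+d_i))² = 0.200
δf = √((∂f/∂d_o · δd_o)² + (∂f/∂d_i · δd_i)²) = √(0.0626 + 0.963) = 1.01 cm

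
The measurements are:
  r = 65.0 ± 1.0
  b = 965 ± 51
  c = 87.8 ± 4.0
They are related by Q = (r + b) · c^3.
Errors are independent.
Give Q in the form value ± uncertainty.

(6.97 ± 1.01) × 10^8

Let u = r + b = 1030. δu = √(δr² + δb²) = √(1.00 + 2600) = 51.0, so δu/u = 0.0495.
Q is then a monomial in u, c:
δQ/Q = √((δu/u)² + (3·δc/c)²) = √(0.00245 + 0.0187) = 0.145
Q = 6.97e+08, so δQ = 0.145 × 6.97e+08 = 1.01e+08.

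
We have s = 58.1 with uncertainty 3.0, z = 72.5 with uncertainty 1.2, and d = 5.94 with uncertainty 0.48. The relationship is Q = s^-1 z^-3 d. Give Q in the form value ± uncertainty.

(2.68 ± 0.290) × 10^-7

Products/powers → add relative errors in quadrature, weighted by exponent:
  (-1·δs/s)² = (-1×0.0516)² = 0.00267;  (-3·δz/z)² = (-3×0.0166)² = 0.00247;  (1·δd/d)² = (1×0.0808)² = 0.00653
δQ/Q = √(0.0117) = 0.108
Q = 2.68e-07, so δQ = 0.108 × 2.68e-07 = 2.9e-08.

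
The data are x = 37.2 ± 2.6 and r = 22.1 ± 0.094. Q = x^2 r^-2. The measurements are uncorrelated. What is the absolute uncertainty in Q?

Since Q is a product/quotient, work with relative uncertainties:
  (2·δx/x)² = (2×0.0699)² = 0.0195;  (-2·δr/r)² = (-2×0.00425)² = 7.24e-05
δQ/Q = √(0.0196) = 0.140
Q = 2.83, so δQ = 0.140 × 2.83 = 0.397.

0.397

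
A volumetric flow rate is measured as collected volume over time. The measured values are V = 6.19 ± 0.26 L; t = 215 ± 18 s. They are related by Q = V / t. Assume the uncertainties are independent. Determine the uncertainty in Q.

For a monomial Q ∝ V, t^-1, fractional errors add in quadrature:
  (1·δV/V)² = (1×0.0420)² = 0.00176;  (-1·δt/t)² = (-1×0.0837)² = 0.00701
δQ/Q = √(0.00877) = 0.0937
Q = 0.0288 L/s, so δQ = 0.0937 × 0.0288 = 0.00270 L/s.

0.00270 L/s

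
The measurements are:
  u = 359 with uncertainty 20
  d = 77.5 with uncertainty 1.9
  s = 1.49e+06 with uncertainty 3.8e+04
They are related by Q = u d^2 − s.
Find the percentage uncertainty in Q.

24.7%

Let p = u·d^2 = 2.16e+06. δp/p = √((1·δu/u)² + (2·δd/d)²) = √(0.00310 + 0.00240) = 0.0742, so δp = 1.6e+05.
Q = p − s: δQ = √(δp² + δs²) = √(2.56e+10 + 1.44e+09) = 1.64e+05
Q = 6.66e+05, so δQ/Q = 1.64e+05/6.66e+05 = 0.247.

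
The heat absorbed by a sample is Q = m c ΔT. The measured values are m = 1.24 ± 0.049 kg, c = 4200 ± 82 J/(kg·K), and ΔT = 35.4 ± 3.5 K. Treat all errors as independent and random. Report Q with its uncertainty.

(1.84 ± 0.200) × 10^5 J

Since Q is a product/quotient, work with relative uncertainties:
  (1·δm/m)² = (1×0.0395)² = 0.00156;  (1·δc/c)² = (1×0.0195)² = 0.000381;  (1·δΔT/ΔT)² = (1×0.0989)² = 0.00978
δQ/Q = √(0.0117) = 0.108
Q = 1.84e+05 J, so δQ = 0.108 × 1.84e+05 = 20000 J.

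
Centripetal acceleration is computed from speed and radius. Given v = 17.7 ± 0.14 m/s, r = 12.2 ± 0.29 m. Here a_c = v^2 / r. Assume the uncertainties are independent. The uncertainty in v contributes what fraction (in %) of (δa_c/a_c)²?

(δa_c/a_c)² = (2·δv/v)² + (-1·δr/r)²
  v term: (2×0.00791)² = 0.000250
  r term: (-1×0.0238)² = 0.000565
Total = 0.000815. Share from v = 0.000250/0.000815 = 0.307.

30.7%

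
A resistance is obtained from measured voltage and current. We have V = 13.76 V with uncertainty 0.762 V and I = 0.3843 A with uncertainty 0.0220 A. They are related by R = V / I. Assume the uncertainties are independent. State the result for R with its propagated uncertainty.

35.81 ± 2.85 Ω

R is a product of powers, so relative uncertainties combine in quadrature:
  (1·δV/V)² = (1×0.0554)² = 0.00307;  (-1·δI/I)² = (-1×0.0572)² = 0.00328
δR/R = √(0.00634) = 0.0796
R = 35.81 Ω, so δR = 0.0796 × 35.81 = 2.85 Ω.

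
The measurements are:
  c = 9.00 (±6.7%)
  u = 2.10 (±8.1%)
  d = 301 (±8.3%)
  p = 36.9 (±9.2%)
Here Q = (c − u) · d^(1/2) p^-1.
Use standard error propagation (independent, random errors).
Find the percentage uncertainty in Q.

13.6%

Let w = c − u = 6.90. δw = √(δc² + δu²) = √(0.364 + 0.0289) = 0.627, so δw/w = 0.0908.
Q is then a monomial in w, d, p:
δQ/Q = √((δw/w)² + (½·δd/d)² + (-1·δp/p)²) = √(0.00824 + 0.00172 + 0.00846) = 0.136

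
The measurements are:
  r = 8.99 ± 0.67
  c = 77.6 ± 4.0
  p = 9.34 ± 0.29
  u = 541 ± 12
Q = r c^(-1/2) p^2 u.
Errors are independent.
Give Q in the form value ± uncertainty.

48200 ± 4950

Products/powers → add relative errors in quadrature, weighted by exponent:
  (1·δr/r)² = (1×0.0745)² = 0.00555;  (−½·δc/c)² = (-0.5×0.0515)² = 0.000664;  (2·δp/p)² = (2×0.0310)² = 0.00386;  (1·δu/u)² = (1×0.0222)² = 0.000492
δQ/Q = √(0.0106) = 0.103
Q = 48200, so δQ = 0.103 × 48200 = 4950.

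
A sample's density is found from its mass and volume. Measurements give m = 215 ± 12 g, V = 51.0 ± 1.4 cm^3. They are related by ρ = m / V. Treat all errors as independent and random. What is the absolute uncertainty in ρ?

0.262 g/cm^3

Relative error in a monomial: (δρ/ρ)² = Σ (nᵢ · δxᵢ/xᵢ)².
  (1·δm/m)² = (1×0.0558)² = 0.00312;  (-1·δV/V)² = (-1×0.0275)² = 0.000754
δρ/ρ = √(0.00387) = 0.0622
ρ = 4.22 g/cm^3, so δρ = 0.0622 × 4.22 = 0.262 g/cm^3.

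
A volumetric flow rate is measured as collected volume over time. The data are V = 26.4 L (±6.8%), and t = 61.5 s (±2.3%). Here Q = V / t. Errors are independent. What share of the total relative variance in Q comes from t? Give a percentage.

10.3%

(δQ/Q)² = (1·δV/V)² + (-1·δt/t)²
  V term: (1×0.0680)² = 0.00462
  t term: (-1×0.0230)² = 0.000529
Total = 0.00515. Share from t = 0.000529/0.00515 = 0.103.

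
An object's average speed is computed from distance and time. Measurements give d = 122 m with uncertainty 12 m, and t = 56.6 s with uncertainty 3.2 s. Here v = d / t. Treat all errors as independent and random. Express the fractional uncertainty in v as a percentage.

Relative error in a monomial: (δv/v)² = Σ (nᵢ · δxᵢ/xᵢ)².
  (1·δd/d)² = (1×0.0984)² = 0.00967;  (-1·δt/t)² = (-1×0.0565)² = 0.00320
δv/v = √(0.0129) = 0.113

11.3%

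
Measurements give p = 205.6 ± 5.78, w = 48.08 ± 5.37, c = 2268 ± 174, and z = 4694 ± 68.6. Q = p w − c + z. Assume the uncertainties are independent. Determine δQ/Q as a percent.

9.37%

Let h = p·w = 9885. δh/h = √((1·δp/p)² + (1·δw/w)²) = √(0.000790 + 0.0125) = 0.115, so δh = 1140.
Q = h − c + z: δQ = √(δh² + δc² + δz²) = √(1.3e+06 + 30300 + 4710) = 1150
Q = 12310, so δQ/Q = 1150/12310 = 0.0937.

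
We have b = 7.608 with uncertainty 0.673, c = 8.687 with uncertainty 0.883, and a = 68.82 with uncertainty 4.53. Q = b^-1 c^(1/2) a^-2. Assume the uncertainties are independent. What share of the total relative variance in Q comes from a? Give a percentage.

(δQ/Q)² = (-1·δb/b)² + (½·δc/c)² + (-2·δa/a)²
  b term: (-1×0.0885)² = 0.00783
  c term: (0.5×0.102)² = 0.00258
  a term: (-2×0.0658)² = 0.0173
Total = 0.0277. Share from a = 0.0173/0.0277 = 0.625.

62.5%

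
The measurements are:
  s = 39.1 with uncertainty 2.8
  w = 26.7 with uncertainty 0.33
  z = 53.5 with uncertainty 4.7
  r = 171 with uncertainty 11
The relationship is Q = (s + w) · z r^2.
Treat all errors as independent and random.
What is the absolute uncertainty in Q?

1.66e+07

Let u = s + w = 65.8. δu = √(δs² + δw²) = √(7.84 + 0.109) = 2.82, so δu/u = 0.0428.
Q is then a monomial in u, z, r:
δQ/Q = √((δu/u)² + (1·δz/z)² + (2·δr/r)²) = √(0.00184 + 0.00772 + 0.0166) = 0.162
Q = 1.03e+08, so δQ = 0.162 × 1.03e+08 = 1.66e+07.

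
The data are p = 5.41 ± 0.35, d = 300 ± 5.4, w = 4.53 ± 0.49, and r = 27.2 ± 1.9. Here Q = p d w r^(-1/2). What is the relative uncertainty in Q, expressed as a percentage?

Products/powers → add relative errors in quadrature, weighted by exponent:
  (1·δp/p)² = (1×0.0647)² = 0.00419;  (1·δd/d)² = (1×0.0180)² = 0.000324;  (1·δw/w)² = (1×0.108)² = 0.0117;  (−½·δr/r)² = (-0.5×0.0699)² = 0.00122
δQ/Q = √(0.0174) = 0.132

13.2%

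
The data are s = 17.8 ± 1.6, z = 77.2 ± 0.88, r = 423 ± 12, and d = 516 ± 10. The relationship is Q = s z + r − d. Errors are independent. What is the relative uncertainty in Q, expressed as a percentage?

9.79%

Let p = s·z = 1370. δp/p = √((1·δs/s)² + (1·δz/z)²) = √(0.00808 + 0.000130) = 0.0906, so δp = 125.
Q = p + r − d: δQ = √(δp² + δr² + δd²) = √(15500 + 144 + 100) = 125
Q = 1280, so δQ/Q = 125/1280 = 0.0979.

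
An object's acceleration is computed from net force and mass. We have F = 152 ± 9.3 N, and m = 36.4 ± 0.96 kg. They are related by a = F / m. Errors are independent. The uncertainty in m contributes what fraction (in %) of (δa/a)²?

15.7%

(δa/a)² = (1·δF/F)² + (-1·δm/m)²
  F term: (1×0.0612)² = 0.00374
  m term: (-1×0.0264)² = 0.000696
Total = 0.00444. Share from m = 0.000696/0.00444 = 0.157.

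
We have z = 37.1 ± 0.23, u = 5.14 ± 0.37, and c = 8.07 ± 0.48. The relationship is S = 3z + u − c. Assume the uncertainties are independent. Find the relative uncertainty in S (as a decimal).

0.00847

S is a linear combination, so absolute uncertainties add in quadrature:
  (3·δz)² = 0.476;  (δu)² = 0.137;  (δc)² = 0.230
δS = √(0.843) = 0.918
S = 108, so δS/S = 0.918/108 = 0.00847.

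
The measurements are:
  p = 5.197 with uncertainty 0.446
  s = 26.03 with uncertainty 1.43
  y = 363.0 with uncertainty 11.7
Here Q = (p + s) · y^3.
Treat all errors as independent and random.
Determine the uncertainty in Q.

Let u = p + s = 31.23. δu = √(δp² + δs²) = √(0.199 + 2.04) = 1.50, so δu/u = 0.0480.
Q is then a monomial in u, y:
δQ/Q = √((δu/u)² + (3·δy/y)²) = √(0.00230 + 0.00935) = 0.108
Q = 1.494e+09, so δQ = 0.108 × 1.494e+09 = 1.61e+08.

1.61e+08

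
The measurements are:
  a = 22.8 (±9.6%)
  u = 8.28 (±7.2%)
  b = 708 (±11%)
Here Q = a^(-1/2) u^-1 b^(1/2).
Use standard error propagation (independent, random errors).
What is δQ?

0.0690

Since Q is a product/quotient, work with relative uncertainties:
  (−½·δa/a)² = (-0.5×0.0960)² = 0.00230;  (-1·δu/u)² = (-1×0.0720)² = 0.00518;  (½·δb/b)² = (0.5×0.110)² = 0.00302
δQ/Q = √(0.0105) = 0.103
Q = 0.673, so δQ = 0.103 × 0.673 = 0.0690.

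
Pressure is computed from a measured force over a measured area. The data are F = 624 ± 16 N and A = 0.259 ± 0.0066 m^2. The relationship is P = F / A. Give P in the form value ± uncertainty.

2410 ± 87.1 Pa

P is a product of powers, so relative uncertainties combine in quadrature:
  (1·δF/F)² = (1×0.0256)² = 0.000657;  (-1·δA/A)² = (-1×0.0255)² = 0.000649
δP/P = √(0.00131) = 0.0362
P = 2410 Pa, so δP = 0.0362 × 2410 = 87.1 Pa.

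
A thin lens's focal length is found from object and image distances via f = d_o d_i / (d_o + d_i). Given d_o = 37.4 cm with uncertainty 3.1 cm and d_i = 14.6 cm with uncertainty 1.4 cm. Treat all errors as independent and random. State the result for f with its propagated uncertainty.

∂f/∂d_o = (d_i/(d_o+d_i))² = 0.0788;  ∂f/∂d_i = (d_o/(d_o+d_i))² = 0.517
δf = √((∂f/∂d_o · δd_o)² + (∂f/∂d_i · δd_i)²) = √(0.0597 + 0.524) = 0.764 cm
f = 10.5 cm.

10.5 ± 0.764 cm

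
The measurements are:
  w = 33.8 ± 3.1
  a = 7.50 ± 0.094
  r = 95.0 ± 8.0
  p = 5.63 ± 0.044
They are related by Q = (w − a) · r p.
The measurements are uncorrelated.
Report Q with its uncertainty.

14100 ± 2040

Let u = w − a = 26.3. δu = √(δw² + δa²) = √(9.61 + 0.00884) = 3.10, so δu/u = 0.118.
Q is then a monomial in u, r, p:
δQ/Q = √((δu/u)² + (1·δr/r)² + (1·δp/p)²) = √(0.0139 + 0.00709 + 6.11e-05) = 0.145
Q = 14100, so δQ = 0.145 × 14100 = 2040.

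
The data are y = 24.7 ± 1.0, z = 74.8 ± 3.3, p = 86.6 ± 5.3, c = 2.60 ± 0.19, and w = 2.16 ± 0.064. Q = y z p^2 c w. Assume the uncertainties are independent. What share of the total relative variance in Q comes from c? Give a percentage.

21.5%

(δQ/Q)² = (1·δy/y)² + (1·δz/z)² + (2·δp/p)² + (1·δc/c)² + (1·δw/w)²
  y term: (1×0.0405)² = 0.00164
  z term: (1×0.0441)² = 0.00195
  p term: (2×0.0612)² = 0.0150
  c term: (1×0.0731)² = 0.00534
  w term: (1×0.0296)² = 0.000878
Total = 0.0248. Share from c = 0.00534/0.0248 = 0.215.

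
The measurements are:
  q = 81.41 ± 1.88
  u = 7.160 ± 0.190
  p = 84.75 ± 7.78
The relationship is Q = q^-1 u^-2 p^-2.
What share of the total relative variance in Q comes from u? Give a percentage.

(δQ/Q)² = (-1·δq/q)² + (-2·δu/u)² + (-2·δp/p)²
  q term: (-1×0.0231)² = 0.000533
  u term: (-2×0.0265)² = 0.00282
  p term: (-2×0.0918)² = 0.0337
Total = 0.0371. Share from u = 0.00282/0.0371 = 0.0760.

7.60%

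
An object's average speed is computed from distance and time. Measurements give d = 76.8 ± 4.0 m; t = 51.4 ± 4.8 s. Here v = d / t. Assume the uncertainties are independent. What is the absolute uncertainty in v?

v is a product of powers, so relative uncertainties combine in quadrature:
  (1·δd/d)² = (1×0.0521)² = 0.00271;  (-1·δt/t)² = (-1×0.0934)² = 0.00872
δv/v = √(0.0114) = 0.107
v = 1.49 m/s, so δv = 0.107 × 1.49 = 0.160 m/s.

0.160 m/s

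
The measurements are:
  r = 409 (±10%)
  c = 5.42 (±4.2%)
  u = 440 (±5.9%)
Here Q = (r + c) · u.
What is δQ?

Let w = r + c = 414. δw = √(δr² + δc²) = √(1670 + 0.0518) = 40.9, so δw/w = 0.0987.
Q is then a monomial in w, u:
δQ/Q = √((δw/w)² + (1·δu/u)²) = √(0.00974 + 0.00348) = 0.115
Q = 1.82e+05, so δQ = 0.115 × 1.82e+05 = 21000.

21000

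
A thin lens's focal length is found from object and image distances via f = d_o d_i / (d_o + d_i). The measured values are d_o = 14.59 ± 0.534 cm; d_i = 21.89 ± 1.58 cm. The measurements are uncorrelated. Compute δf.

∂f/∂d_o = (d_i/(d_o+d_i))² = 0.360;  ∂f/∂d_i = (d_o/(d_o+d_i))² = 0.160
δf = √((∂f/∂d_o · δd_o)² + (∂f/∂d_i · δd_i)²) = √(0.0370 + 0.0639) = 0.318 cm

0.318 cm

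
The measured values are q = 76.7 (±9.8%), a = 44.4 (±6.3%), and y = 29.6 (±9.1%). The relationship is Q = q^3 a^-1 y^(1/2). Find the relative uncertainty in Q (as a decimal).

Products/powers → add relative errors in quadrature, weighted by exponent:
  (3·δq/q)² = (3×0.0980)² = 0.0864;  (-1·δa/a)² = (-1×0.0630)² = 0.00397;  (½·δy/y)² = (0.5×0.0910)² = 0.00207
δQ/Q = √(0.0925) = 0.304

0.304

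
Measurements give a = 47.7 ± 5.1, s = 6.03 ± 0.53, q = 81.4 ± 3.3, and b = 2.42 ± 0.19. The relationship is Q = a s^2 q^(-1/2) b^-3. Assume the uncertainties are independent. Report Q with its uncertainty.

Since Q is a product/quotient, work with relative uncertainties:
  (1·δa/a)² = (1×0.107)² = 0.0114;  (2·δs/s)² = (2×0.0879)² = 0.0309;  (−½·δq/q)² = (-0.5×0.0405)² = 0.000411;  (-3·δb/b)² = (-3×0.0785)² = 0.0555
δQ/Q = √(0.0982) = 0.313
Q = 13.6, so δQ = 0.313 × 13.6 = 4.25.

13.6 ± 4.25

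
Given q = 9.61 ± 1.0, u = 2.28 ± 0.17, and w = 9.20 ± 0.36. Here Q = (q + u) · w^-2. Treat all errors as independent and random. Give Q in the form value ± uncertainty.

0.140 ± 0.0163

Let h = q + u = 11.9. δh = √(δq² + δu²) = √(1.00 + 0.0289) = 1.01, so δh/h = 0.0853.
Q is then a monomial in h, w:
δQ/Q = √((δh/h)² + (-2·δw/w)²) = √(0.00728 + 0.00612) = 0.116
Q = 0.140, so δQ = 0.116 × 0.140 = 0.0163.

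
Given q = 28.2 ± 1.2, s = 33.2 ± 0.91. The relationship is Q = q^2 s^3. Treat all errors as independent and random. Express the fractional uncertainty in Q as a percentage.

11.8%

Q is a product of powers, so relative uncertainties combine in quadrature:
  (2·δq/q)² = (2×0.0426)² = 0.00724;  (3·δs/s)² = (3×0.0274)² = 0.00676
δQ/Q = √(0.0140) = 0.118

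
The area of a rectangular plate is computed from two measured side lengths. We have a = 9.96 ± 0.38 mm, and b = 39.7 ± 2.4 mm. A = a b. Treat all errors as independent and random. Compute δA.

28.3 mm^2

Since A is a product/quotient, work with relative uncertainties:
  (1·δa/a)² = (1×0.0382)² = 0.00146;  (1·δb/b)² = (1×0.0605)² = 0.00365
δA/A = √(0.00511) = 0.0715
A = 395 mm^2, so δA = 0.0715 × 395 = 28.3 mm^2.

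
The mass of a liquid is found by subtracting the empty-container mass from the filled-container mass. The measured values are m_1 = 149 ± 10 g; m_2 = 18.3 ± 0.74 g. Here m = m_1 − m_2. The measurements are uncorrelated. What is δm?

10.0 g

Sums and differences: (δm)² = Σ (cᵢ δxᵢ)².
  (δm_1)² = 100;  (δm_2)² = 0.548
δm = √(101) = 10.0 g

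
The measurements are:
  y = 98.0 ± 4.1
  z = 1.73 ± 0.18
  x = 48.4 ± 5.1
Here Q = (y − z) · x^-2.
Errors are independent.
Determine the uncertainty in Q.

0.00884

Let u = y − z = 96.3. δu = √(δy² + δz²) = √(16.8 + 0.0324) = 4.10, so δu/u = 0.0426.
Q is then a monomial in u, x:
δQ/Q = √((δu/u)² + (-2·δx/x)²) = √(0.00182 + 0.0444) = 0.215
Q = 0.0411, so δQ = 0.215 × 0.0411 = 0.00884.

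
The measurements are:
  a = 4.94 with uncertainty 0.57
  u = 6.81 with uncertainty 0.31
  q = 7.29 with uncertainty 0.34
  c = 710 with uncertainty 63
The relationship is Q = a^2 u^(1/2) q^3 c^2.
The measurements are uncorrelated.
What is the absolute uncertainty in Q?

4.03e+09

Q is a product of powers, so relative uncertainties combine in quadrature:
  (2·δa/a)² = (2×0.115)² = 0.0533;  (½·δu/u)² = (0.5×0.0455)² = 0.000518;  (3·δq/q)² = (3×0.0466)² = 0.0196;  (2·δc/c)² = (2×0.0887)² = 0.0315
δQ/Q = √(0.105) = 0.324
Q = 1.24e+10, so δQ = 0.324 × 1.24e+10 = 4.03e+09.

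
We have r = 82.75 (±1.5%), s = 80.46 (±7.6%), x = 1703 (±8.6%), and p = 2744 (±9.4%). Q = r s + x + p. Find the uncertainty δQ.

Let w = r·s = 6658. δw/w = √((1·δr/r)² + (1·δs/s)²) = √(0.000225 + 0.00578) = 0.0775, so δw = 516.
Q = w + x + p: δQ = √(δw² + δx² + δp²) = √(2.66e+05 + 21400 + 66500) = 595

595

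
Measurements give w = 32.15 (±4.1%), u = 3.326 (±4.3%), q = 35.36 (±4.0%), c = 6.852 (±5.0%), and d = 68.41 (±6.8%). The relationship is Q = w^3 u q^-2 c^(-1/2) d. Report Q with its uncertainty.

For a monomial Q ∝ w^3, u, q^-2, c^(-1/2), d, fractional errors add in quadrature:
  (3·δw/w)² = (3×0.0410)² = 0.0151;  (1·δu/u)² = (1×0.0430)² = 0.00185;  (-2·δq/q)² = (-2×0.0400)² = 0.00640;  (−½·δc/c)² = (-0.5×0.0500)² = 0.000625;  (1·δd/d)² = (1×0.0680)² = 0.00462
δQ/Q = √(0.0286) = 0.169
Q = 2310, so δQ = 0.169 × 2310 = 391.

2310 ± 391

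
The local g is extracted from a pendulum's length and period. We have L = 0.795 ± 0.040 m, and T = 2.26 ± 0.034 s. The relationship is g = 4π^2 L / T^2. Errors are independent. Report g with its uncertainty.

6.14 ± 0.360 m/s^2

Since g is a product/quotient, work with relative uncertainties:
  (1·δL/L)² = (1×0.0503)² = 0.00253;  (-2·δT/T)² = (-2×0.0150)² = 0.000905
δg/g = √(0.00344) = 0.0586
g = 6.14 m/s^2, so δg = 0.0586 × 6.14 = 0.360 m/s^2.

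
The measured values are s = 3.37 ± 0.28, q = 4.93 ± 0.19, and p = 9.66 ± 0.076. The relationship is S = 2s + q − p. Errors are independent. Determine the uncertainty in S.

0.596

Each term contributes (cᵢ δxᵢ)² to (δS)²:
  (2·δs)² = 0.314;  (δq)² = 0.0361;  (δp)² = 0.00578
δS = √(0.355) = 0.596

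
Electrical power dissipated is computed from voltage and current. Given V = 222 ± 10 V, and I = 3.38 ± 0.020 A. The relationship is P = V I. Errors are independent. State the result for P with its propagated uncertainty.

750 ± 34.1 W

Relative error in a monomial: (δP/P)² = Σ (nᵢ · δxᵢ/xᵢ)².
  (1·δV/V)² = (1×0.0450)² = 0.00203;  (1·δI/I)² = (1×0.00592)² = 3.5e-05
δP/P = √(0.00206) = 0.0454
P = 750 W, so δP = 0.0454 × 750 = 34.1 W.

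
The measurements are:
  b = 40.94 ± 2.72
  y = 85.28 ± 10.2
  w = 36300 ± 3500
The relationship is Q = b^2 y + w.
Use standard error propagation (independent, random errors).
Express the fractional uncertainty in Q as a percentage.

14.4%

Let p = b^2·y = 142900. δp/p = √((2·δb/b)² + (1·δy/y)²) = √(0.0177 + 0.0143) = 0.179, so δp = 25600.
Q = p + w: δQ = √(δp² + δw²) = √(6.53e+08 + 1.22e+07) = 25800
Q = 179200, so δQ/Q = 25800/179200 = 0.144.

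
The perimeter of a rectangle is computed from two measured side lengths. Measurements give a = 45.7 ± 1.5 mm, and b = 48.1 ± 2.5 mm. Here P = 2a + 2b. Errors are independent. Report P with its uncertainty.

188 ± 5.83 mm

For a sum/difference, combine absolute errors in quadrature:
  (2·δa)² = 9.00;  (2·δb)² = 25.0
δP = √(34.0) = 5.83 mm
P = 188 mm.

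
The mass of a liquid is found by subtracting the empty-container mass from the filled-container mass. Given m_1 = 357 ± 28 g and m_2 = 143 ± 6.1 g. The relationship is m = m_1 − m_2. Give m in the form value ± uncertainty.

Absolute uncertainties add in quadrature for a linear combination:
  (δm_1)² = 784;  (δm_2)² = 37.2
δm = √(821) = 28.7 g
m = 214 g.

214 ± 28.7 g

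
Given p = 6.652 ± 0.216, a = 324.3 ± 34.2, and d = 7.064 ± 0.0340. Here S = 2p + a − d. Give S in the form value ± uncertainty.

Absolute uncertainties add in quadrature for a linear combination:
  (2·δp)² = 0.187;  (δa)² = 1170;  (δd)² = 0.00116
δS = √(1170) = 34.2
S = 330.5.

330.5 ± 34.2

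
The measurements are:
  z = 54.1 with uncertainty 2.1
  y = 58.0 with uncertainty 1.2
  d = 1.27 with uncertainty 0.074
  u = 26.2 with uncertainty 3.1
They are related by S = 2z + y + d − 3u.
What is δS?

10.3

Absolute uncertainties add in quadrature for a linear combination:
  (2·δz)² = 17.6;  (δy)² = 1.44;  (δd)² = 0.00548;  (3·δu)² = 86.5
δS = √(106) = 10.3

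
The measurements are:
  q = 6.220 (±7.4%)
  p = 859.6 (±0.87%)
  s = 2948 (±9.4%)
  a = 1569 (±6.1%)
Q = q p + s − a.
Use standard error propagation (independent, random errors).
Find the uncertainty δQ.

Let w = q·p = 5347. δw/w = √((1·δq/q)² + (1·δp/p)²) = √(0.00548 + 7.57e-05) = 0.0745, so δw = 398.
Q = w + s − a: δQ = √(δw² + δs² + δa²) = √(1.59e+05 + 76800 + 9160) = 495

495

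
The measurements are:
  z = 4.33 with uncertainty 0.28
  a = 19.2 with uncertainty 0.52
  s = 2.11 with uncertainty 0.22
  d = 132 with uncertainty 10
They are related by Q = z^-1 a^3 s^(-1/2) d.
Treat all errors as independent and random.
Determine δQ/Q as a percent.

Since Q is a product/quotient, work with relative uncertainties:
  (-1·δz/z)² = (-1×0.0647)² = 0.00418;  (3·δa/a)² = (3×0.0271)² = 0.00660;  (−½·δs/s)² = (-0.5×0.104)² = 0.00272;  (1·δd/d)² = (1×0.0758)² = 0.00574
δQ/Q = √(0.0192) = 0.139

13.9%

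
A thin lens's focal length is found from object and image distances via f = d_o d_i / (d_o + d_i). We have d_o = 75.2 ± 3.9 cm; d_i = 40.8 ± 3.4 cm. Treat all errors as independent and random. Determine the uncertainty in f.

∂f/∂d_o = (d_i/(d_o+d_i))² = 0.124;  ∂f/∂d_i = (d_o/(d_o+d_i))² = 0.420
δf = √((∂f/∂d_o · δd_o)² + (∂f/∂d_i · δd_i)²) = √(0.233 + 2.04) = 1.51 cm

1.51 cm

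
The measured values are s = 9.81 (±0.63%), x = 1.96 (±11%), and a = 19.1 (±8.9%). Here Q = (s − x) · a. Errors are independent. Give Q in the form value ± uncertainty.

150 ± 14.0

Let u = s − x = 7.85. δu = √(δs² + δx²) = √(0.00382 + 0.0465) = 0.224, so δu/u = 0.0286.
Q is then a monomial in u, a:
δQ/Q = √((δu/u)² + (1·δa/a)²) = √(0.000816 + 0.00792) = 0.0935
Q = 150, so δQ = 0.0935 × 150 = 14.0.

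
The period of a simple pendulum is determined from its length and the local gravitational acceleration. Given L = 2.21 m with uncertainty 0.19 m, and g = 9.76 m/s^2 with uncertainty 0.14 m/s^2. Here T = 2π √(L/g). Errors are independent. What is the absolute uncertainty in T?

0.130 s

T is a product of powers, so relative uncertainties combine in quadrature:
  (½·δL/L)² = (0.5×0.0860)² = 0.00185;  (−½·δg/g)² = (-0.5×0.0143)² = 5.14e-05
δT/T = √(0.00190) = 0.0436
T = 2.99 s, so δT = 0.0436 × 2.99 = 0.130 s.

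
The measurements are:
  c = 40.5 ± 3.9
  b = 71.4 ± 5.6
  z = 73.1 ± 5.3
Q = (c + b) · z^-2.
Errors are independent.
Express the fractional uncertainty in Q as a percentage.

15.7%

Let u = c + b = 112. δu = √(δc² + δb²) = √(15.2 + 31.4) = 6.82, so δu/u = 0.0610.
Q is then a monomial in u, z:
δQ/Q = √((δu/u)² + (-2·δz/z)²) = √(0.00372 + 0.0210) = 0.157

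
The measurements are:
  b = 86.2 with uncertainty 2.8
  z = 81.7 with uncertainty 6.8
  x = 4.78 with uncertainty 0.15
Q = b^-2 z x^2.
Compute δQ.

Since Q is a product/quotient, work with relative uncertainties:
  (-2·δb/b)² = (-2×0.0325)² = 0.00422;  (1·δz/z)² = (1×0.0832)² = 0.00693;  (2·δx/x)² = (2×0.0314)² = 0.00394
δQ/Q = √(0.0151) = 0.123
Q = 0.251, so δQ = 0.123 × 0.251 = 0.0309.

0.0309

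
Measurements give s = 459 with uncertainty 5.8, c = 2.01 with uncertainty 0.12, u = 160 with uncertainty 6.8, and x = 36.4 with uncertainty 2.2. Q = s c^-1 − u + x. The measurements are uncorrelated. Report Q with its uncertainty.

Let p = s·c^-1 = 228. δp/p = √((1·δs/s)² + (-1·δc/c)²) = √(0.000160 + 0.00356) = 0.0610, so δp = 13.9.
Q = p − u + x: δQ = √(δp² + δu² + δx²) = √(194 + 46.2 + 4.84) = 15.7
Q = 105.

105 ± 15.7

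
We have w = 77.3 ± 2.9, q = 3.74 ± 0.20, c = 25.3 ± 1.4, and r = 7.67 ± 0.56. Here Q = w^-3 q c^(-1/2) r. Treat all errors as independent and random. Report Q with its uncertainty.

(1.23 ± 0.182) × 10^-5

Each factor contributes (exponent × relative error)² to (δQ/Q)²:
  (-3·δw/w)² = (-3×0.0375)² = 0.0127;  (1·δq/q)² = (1×0.0535)² = 0.00286;  (−½·δc/c)² = (-0.5×0.0553)² = 0.000766;  (1·δr/r)² = (1×0.0730)² = 0.00533
δQ/Q = √(0.0216) = 0.147
Q = 1.23e-05, so δQ = 0.147 × 1.23e-05 = 1.82e-06.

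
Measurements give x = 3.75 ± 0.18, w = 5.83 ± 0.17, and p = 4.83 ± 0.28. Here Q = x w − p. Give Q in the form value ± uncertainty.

17.0 ± 1.26

Let h = x·w = 21.9. δh/h = √((1·δx/x)² + (1·δw/w)²) = √(0.00230 + 0.000850) = 0.0562, so δh = 1.23.
Q = h − p: δQ = √(δh² + δp²) = √(1.51 + 0.0784) = 1.26
Q = 17.0.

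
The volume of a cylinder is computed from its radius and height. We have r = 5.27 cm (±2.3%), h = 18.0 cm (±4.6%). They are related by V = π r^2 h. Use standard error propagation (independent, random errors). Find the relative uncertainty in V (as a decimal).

For a monomial V ∝ r^2, h, fractional errors add in quadrature:
  (2·δr/r)² = (2×0.0230)² = 0.00212;  (1·δh/h)² = (1×0.0460)² = 0.00212
δV/V = √(0.00423) = 0.0651

0.0651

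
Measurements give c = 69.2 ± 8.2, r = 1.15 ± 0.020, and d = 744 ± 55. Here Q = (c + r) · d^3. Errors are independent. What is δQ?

Let u = c + r = 70.4. δu = √(δc² + δr²) = √(67.2 + 0.000400) = 8.20, so δu/u = 0.117.
Q is then a monomial in u, d:
δQ/Q = √((δu/u)² + (3·δd/d)²) = √(0.0136 + 0.0492) = 0.251
Q = 2.9e+10, so δQ = 0.251 × 2.9e+10 = 7.26e+09.

7.26e+09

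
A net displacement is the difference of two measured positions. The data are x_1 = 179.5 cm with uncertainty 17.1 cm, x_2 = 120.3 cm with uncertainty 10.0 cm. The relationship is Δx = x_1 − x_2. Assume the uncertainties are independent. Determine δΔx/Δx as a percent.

33.5%

Sums and differences: (δΔx)² = Σ (cᵢ δxᵢ)².
  (δx_1)² = 292;  (δx_2)² = 100
δΔx = √(392) = 19.8 cm
Δx = 59.20 cm, so δΔx/Δx = 19.8/59.20 = 0.335.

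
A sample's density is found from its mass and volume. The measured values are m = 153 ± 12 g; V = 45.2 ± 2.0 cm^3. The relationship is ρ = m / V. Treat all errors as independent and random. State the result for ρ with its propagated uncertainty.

3.38 ± 0.305 g/cm^3

For a monomial ρ ∝ m, V^-1, fractional errors add in quadrature:
  (1·δm/m)² = (1×0.0784)² = 0.00615;  (-1·δV/V)² = (-1×0.0442)² = 0.00196
δρ/ρ = √(0.00811) = 0.0901
ρ = 3.38 g/cm^3, so δρ = 0.0901 × 3.38 = 0.305 g/cm^3.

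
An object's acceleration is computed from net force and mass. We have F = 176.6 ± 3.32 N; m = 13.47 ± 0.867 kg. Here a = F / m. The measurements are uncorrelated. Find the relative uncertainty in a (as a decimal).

0.0671

Products/powers → add relative errors in quadrature, weighted by exponent:
  (1·δF/F)² = (1×0.0188)² = 0.000353;  (-1·δm/m)² = (-1×0.0644)² = 0.00414
δa/a = √(0.00450) = 0.0671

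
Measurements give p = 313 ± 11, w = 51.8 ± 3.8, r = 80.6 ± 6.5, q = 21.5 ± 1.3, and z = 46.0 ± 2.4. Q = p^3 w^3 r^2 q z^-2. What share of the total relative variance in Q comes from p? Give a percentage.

(δQ/Q)² = (3·δp/p)² + (3·δw/w)² + (2·δr/r)² + (1·δq/q)² + (-2·δz/z)²
  p term: (3×0.0351)² = 0.0111
  w term: (3×0.0734)² = 0.0484
  r term: (2×0.0806)² = 0.0260
  q term: (1×0.0605)² = 0.00366
  z term: (-2×0.0522)² = 0.0109
Total = 0.100. Share from p = 0.0111/0.100 = 0.111.

11.1%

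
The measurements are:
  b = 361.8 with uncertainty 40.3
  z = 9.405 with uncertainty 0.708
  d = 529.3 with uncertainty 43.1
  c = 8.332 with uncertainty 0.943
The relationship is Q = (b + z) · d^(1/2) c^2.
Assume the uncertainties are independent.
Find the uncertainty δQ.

Let u = b + z = 371.2. δu = √(δb² + δz²) = √(1620 + 0.501) = 40.3, so δu/u = 0.109.
Q is then a monomial in u, d, c:
δQ/Q = √((δu/u)² + (½·δd/d)² + (2·δc/c)²) = √(0.0118 + 0.00166 + 0.0512) = 0.254
Q = 592900, so δQ = 0.254 × 592900 = 1.51e+05.

1.51e+05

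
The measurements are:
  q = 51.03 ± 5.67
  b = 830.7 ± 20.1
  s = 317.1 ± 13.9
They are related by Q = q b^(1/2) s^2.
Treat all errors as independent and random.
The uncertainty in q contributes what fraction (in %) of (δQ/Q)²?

(δQ/Q)² = (1·δq/q)² + (½·δb/b)² + (2·δs/s)²
  q term: (1×0.111)² = 0.0123
  b term: (0.5×0.0242)² = 0.000146
  s term: (2×0.0438)² = 0.00769
Total = 0.0202. Share from q = 0.0123/0.0202 = 0.612.

61.2%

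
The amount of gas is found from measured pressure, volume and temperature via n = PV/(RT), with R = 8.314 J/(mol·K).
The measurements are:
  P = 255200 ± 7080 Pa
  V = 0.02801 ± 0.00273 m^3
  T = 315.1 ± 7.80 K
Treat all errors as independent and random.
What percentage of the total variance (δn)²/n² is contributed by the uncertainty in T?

5.63%

(δn/n)² = (1·δP/P)² + (1·δV/V)² + (-1·δT/T)²
  P term: (1×0.0277)² = 0.000770
  V term: (1×0.0975)² = 0.00950
  T term: (-1×0.0248)² = 0.000613
Total = 0.0109. Share from T = 0.000613/0.0109 = 0.0563.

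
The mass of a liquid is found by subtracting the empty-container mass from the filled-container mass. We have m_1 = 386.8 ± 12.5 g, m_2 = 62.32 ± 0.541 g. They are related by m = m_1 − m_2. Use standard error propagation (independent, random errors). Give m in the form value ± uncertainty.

Absolute uncertainties add in quadrature for a linear combination:
  (δm_1)² = 156;  (δm_2)² = 0.293
δm = √(157) = 12.5 g
m = 324.5 g.

324.5 ± 12.5 g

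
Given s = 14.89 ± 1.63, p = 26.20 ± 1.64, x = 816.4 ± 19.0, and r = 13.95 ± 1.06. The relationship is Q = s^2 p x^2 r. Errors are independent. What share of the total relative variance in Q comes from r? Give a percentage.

9.66%

(δQ/Q)² = (2·δs/s)² + (1·δp/p)² + (2·δx/x)² + (1·δr/r)²
  s term: (2×0.109)² = 0.0479
  p term: (1×0.0626)² = 0.00392
  x term: (2×0.0233)² = 0.00217
  r term: (1×0.0760)² = 0.00577
Total = 0.0598. Share from r = 0.00577/0.0598 = 0.0966.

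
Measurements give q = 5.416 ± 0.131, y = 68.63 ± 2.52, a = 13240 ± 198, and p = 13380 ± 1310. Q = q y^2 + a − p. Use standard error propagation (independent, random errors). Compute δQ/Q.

Let w = q·y^2 = 25510. δw/w = √((1·δq/q)² + (2·δy/y)²) = √(0.000585 + 0.00539) = 0.0773, so δw = 1970.
Q = w + a − p: δQ = √(δw² + δa² + δp²) = √(3.89e+06 + 39200 + 1.72e+06) = 2380
Q = 25370, so δQ/Q = 2380/25370 = 0.0937.

0.0937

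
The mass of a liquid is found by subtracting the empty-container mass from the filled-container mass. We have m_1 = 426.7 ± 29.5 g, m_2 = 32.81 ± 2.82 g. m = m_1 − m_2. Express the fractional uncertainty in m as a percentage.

7.52%

For a sum/difference, combine absolute errors in quadrature:
  (δm_1)² = 870;  (δm_2)² = 7.95
δm = √(878) = 29.6 g
m = 393.9 g, so δm/m = 29.6/393.9 = 0.0752.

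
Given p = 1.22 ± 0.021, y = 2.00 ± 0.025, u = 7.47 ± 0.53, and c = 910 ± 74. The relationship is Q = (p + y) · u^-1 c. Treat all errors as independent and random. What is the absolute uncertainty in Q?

42.5

Let w = p + y = 3.22. δw = √(δp² + δy²) = √(0.000441 + 0.000625) = 0.0326, so δw/w = 0.0101.
Q is then a monomial in w, u, c:
δQ/Q = √((δw/w)² + (-1·δu/u)² + (1·δc/c)²) = √(0.000103 + 0.00503 + 0.00661) = 0.108
Q = 392, so δQ = 0.108 × 392 = 42.5.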